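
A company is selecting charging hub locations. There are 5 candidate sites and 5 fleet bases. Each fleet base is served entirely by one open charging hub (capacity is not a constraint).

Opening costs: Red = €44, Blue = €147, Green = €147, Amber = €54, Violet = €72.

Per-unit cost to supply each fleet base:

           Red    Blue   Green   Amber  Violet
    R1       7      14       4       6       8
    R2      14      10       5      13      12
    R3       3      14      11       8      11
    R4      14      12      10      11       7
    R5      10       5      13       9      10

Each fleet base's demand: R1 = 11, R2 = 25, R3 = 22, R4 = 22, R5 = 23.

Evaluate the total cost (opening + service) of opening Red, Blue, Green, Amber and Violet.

Each fleet base is assigned to its cheapest site among the open ones.
{Red, Blue, Green, Amber, Violet}: R1→Green 4·11=44, R2→Green 5·25=125, R3→Red 3·22=66, R4→Violet 7·22=154, R5→Blue 5·23=115. Service 504; fixed 464; total 968.

Total cost: 968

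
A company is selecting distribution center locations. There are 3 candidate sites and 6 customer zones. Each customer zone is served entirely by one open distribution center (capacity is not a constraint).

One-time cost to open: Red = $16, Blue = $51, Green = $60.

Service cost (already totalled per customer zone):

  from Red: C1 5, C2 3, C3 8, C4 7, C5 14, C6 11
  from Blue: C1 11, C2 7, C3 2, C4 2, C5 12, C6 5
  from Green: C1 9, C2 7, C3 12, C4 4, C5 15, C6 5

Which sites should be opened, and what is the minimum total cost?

For any fixed open set, each customer zone goes to its cheapest open site; total = fixed + service.
{Red}: C1→Red 5, C2→Red 3, C3→Red 8, C4→Red 7, C5→Red 14, C6→Red 11. Service 48; fixed 16; total 64.
{Blue}: C1→Blue 11, C2→Blue 7, C3→Blue 2, C4→Blue 2, C5→Blue 12, C6→Blue 5. Service 39; fixed 51; total 90.
{Red, Blue}: service 29 + fixed 67 = 96
{Red, Blue, Green}: service 29 + fixed 127 = 156
(All 7 nonempty subsets were checked; Red only is lowest.)

Open Red only; minimum total cost 64.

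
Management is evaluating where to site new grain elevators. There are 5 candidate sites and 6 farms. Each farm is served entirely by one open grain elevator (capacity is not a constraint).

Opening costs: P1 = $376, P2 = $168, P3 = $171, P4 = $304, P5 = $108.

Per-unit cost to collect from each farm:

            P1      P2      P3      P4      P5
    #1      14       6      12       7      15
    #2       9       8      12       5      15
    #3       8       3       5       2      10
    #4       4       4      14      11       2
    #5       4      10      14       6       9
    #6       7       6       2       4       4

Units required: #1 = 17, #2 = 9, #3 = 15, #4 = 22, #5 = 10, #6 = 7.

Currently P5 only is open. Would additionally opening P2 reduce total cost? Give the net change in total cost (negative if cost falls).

Yes — net change −153 (cost falls by 153).

Current service cost with {P5}: 702.
Adding P2: each farm re-picks its cheapest; new service cost 381, saving 321.
Extra fixed cost: 168. Net change = 168 − 321 = -153.
(Totals: 810 → 657.)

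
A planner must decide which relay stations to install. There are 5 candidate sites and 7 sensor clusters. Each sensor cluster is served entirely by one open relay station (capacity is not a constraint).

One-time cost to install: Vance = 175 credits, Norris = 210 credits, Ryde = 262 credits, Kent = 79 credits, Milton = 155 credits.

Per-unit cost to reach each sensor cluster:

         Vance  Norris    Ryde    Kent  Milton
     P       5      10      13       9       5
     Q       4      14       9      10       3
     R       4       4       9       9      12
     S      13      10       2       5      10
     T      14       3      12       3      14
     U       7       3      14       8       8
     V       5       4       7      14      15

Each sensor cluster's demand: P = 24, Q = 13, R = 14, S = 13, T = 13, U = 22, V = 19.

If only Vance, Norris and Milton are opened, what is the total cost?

Total cost: 1066

Each sensor cluster is assigned to its cheapest site among the open ones.
{Vance, Norris, Milton}: P→Vance 5·24=120, Q→Milton 3·13=39, R→Vance 4·14=56, S→Norris 10·13=130, T→Norris 3·13=39, U→Norris 3·22=66, V→Norris 4·19=76. Service 526; fixed 540; total 1066.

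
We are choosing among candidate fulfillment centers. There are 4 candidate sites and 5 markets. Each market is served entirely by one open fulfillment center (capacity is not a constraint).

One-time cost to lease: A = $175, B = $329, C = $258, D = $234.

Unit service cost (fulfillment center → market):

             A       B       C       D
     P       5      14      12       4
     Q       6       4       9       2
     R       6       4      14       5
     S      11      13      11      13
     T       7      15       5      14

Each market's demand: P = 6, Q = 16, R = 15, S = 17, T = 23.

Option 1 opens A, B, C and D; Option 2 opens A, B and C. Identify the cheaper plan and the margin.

Option 1: {A, B, C, D}: P→D 4·6=24, Q→D 2·16=32, R→B 4·15=60, S→A 11·17=187, T→C 5·23=115. Service 418; fixed 996; total 1414.
Option 2: {A, B, C}: P→A 5·6=30, Q→B 4·16=64, R→B 4·15=60, S→A 11·17=187, T→C 5·23=115. Service 456; fixed 762; total 1218.
Difference: |1414 − 1218| = 196.

Option 2 is cheaper by 196.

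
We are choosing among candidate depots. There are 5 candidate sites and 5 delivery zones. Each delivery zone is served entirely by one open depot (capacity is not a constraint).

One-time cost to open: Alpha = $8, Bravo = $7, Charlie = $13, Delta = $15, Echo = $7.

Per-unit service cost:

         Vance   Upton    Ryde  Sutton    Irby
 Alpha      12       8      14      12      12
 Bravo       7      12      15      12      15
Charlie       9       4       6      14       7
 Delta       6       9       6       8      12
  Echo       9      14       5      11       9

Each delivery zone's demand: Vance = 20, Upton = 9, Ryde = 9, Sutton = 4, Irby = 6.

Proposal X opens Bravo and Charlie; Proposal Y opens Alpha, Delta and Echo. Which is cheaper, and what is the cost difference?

Proposal X: {Bravo, Charlie}: Vance→Bravo 7·20=140, Upton→Charlie 4·9=36, Ryde→Charlie 6·9=54, Sutton→Bravo 12·4=48, Irby→Charlie 7·6=42. Service 320; fixed 20; total 340.
Proposal Y: {Alpha, Delta, Echo}: Vance→Delta 6·20=120, Upton→Alpha 8·9=72, Ryde→Echo 5·9=45, Sutton→Delta 8·4=32, Irby→Echo 9·6=54. Service 323; fixed 30; total 353.
Difference: |340 − 353| = 13.

Proposal X is cheaper by 13.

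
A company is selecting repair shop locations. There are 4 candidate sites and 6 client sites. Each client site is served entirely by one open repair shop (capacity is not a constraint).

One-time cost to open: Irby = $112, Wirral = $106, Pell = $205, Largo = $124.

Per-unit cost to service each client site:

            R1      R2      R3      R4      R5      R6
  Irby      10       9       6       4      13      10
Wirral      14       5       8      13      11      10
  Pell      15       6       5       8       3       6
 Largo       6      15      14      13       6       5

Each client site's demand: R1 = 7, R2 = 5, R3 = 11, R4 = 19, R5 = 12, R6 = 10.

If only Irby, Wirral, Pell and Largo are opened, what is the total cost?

Total cost: 831

Each client site is assigned to its cheapest site among the open ones.
{Irby, Wirral, Pell, Largo}: R1→Largo 6·7=42, R2→Wirral 5·5=25, R3→Pell 5·11=55, R4→Irby 4·19=76, R5→Pell 3·12=36, R6→Largo 5·10=50. Service 284; fixed 547; total 831.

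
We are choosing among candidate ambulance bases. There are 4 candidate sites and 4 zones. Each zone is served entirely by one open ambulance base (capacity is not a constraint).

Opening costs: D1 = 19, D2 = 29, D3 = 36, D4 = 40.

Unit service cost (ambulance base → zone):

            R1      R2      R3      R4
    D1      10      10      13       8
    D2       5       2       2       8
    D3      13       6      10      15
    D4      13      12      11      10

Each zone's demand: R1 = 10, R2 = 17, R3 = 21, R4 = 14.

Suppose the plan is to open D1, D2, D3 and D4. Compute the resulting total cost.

Total cost: 362

Each zone is assigned to its cheapest site among the open ones.
{D1, D2, D3, D4}: R1→D2 5·10=50, R2→D2 2·17=34, R3→D2 2·21=42, R4→D1 8·14=112. Service 238; fixed 124; total 362.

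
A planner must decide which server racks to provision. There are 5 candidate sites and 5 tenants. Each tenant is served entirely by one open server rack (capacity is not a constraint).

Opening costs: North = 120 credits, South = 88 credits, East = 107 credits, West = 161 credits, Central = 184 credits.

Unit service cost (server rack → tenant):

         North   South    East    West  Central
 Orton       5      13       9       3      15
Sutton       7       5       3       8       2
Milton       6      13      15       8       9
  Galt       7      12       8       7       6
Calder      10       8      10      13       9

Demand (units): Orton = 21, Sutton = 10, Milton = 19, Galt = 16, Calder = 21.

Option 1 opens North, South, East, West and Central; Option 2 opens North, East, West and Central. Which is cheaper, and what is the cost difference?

Option 1: {North, South, East, West, Central}: Orton→West 3·21=63, Sutton→Central 2·10=20, Milton→North 6·19=114, Galt→Central 6·16=96, Calder→South 8·21=168. Service 461; fixed 660; total 1121.
Option 2: {North, East, West, Central}: Orton→West 3·21=63, Sutton→Central 2·10=20, Milton→North 6·19=114, Galt→Central 6·16=96, Calder→Central 9·21=189. Service 482; fixed 572; total 1054.
Difference: |1121 − 1054| = 67.

Option 2 is cheaper by 67.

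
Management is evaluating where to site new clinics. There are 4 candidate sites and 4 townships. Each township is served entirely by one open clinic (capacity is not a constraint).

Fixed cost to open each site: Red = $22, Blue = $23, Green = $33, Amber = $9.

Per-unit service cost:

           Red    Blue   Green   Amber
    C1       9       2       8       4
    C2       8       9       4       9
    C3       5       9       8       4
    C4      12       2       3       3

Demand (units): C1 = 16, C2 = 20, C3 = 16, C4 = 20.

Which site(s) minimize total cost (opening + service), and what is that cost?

For any fixed open set, each township goes to its cheapest open site; total = fixed + service.
{Blue, Green, Amber}: C1→Blue 2·16=32, C2→Green 4·20=80, C3→Amber 4·16=64, C4→Blue 2·20=40. Service 216; fixed 65; total 281.
{Red, Blue, Green, Amber}: service 216 + fixed 87 = 303
{Red, Blue, Green}: service 232 + fixed 78 = 310
{Amber}: service 368 + fixed 9 = 377
No other subset beats 281.

Open Blue, Green and Amber; minimum total cost 281.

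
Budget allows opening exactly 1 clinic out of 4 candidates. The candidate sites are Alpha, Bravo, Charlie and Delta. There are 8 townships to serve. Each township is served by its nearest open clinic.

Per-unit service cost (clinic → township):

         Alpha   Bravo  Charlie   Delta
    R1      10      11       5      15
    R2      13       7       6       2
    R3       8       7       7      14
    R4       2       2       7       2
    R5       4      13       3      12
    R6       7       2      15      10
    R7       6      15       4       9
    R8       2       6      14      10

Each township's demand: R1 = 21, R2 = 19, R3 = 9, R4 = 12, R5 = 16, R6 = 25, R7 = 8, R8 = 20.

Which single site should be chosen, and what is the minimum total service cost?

With exactly 1 open, each township uses its cheapest among the chosen.
{Alpha}: R1→Alpha 10·21=210, R2→Alpha 13·19=247, R3→Alpha 8·9=72, R4→Alpha 2·12=24, R5→Alpha 4·16=64, R6→Alpha 7·25=175, R7→Alpha 6·8=48, R8→Alpha 2·20=40. Service cost 880.
{Bravo}: service cost 949
{Charlie}: service cost 1101
Among all 4 size-1 choices, {Alpha} is lowest.

Choose Alpha only; total service cost 880.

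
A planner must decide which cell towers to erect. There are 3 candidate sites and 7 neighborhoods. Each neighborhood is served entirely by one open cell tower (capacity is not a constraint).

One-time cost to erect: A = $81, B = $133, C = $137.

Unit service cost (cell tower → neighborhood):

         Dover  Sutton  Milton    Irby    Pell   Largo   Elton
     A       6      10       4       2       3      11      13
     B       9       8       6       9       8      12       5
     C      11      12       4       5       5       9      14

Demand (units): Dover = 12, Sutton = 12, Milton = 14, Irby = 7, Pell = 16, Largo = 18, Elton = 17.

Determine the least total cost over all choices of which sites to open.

Minimum total cost: 783

For any fixed open set, each neighborhood goes to its cheapest open site; total = fixed + service.
{A, B}: Dover→A 6·12=72, Sutton→B 8·12=96, Milton→A 4·14=56, Irby→A 2·7=14, Pell→A 3·16=48, Largo→A 11·18=198, Elton→B 5·17=85. Service 569; fixed 214; total 783.
{A}: service 729 + fixed 81 = 810
{A, B, C}: service 533 + fixed 351 = 884
(All 7 nonempty subsets were checked; A and B is lowest.)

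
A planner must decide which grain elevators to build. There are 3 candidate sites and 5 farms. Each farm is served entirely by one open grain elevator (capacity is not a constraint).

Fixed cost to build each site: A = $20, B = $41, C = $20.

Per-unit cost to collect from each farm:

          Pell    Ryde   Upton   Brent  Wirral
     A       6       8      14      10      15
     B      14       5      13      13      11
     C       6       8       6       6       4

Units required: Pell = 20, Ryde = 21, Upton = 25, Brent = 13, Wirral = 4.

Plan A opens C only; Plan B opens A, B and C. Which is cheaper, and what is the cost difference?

Plan A: {C}: Pell→C 6·20=120, Ryde→C 8·21=168, Upton→C 6·25=150, Brent→C 6·13=78, Wirral→C 4·4=16. Service 532; fixed 20; total 552.
Plan B: {A, B, C}: Pell→A 6·20=120, Ryde→B 5·21=105, Upton→C 6·25=150, Brent→C 6·13=78, Wirral→C 4·4=16. Service 469; fixed 81; total 550.
Difference: |552 − 550| = 2.

Plan B is cheaper by 2.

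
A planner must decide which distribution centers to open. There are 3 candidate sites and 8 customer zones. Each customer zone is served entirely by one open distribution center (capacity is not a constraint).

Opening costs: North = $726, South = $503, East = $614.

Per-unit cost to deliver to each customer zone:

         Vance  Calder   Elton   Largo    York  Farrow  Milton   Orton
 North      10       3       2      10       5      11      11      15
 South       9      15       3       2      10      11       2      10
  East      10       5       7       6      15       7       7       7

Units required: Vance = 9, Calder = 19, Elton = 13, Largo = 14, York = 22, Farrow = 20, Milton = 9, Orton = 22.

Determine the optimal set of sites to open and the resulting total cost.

Open South only; minimum total cost 1614.

For any fixed open set, each customer zone goes to its cheapest open site; total = fixed + service.
{South}: Vance→South 9·9=81, Calder→South 15·19=285, Elton→South 3·13=39, Largo→South 2·14=28, York→South 10·22=220, Farrow→South 11·20=220, Milton→South 2·9=18, Orton→South 10·22=220. Service 1111; fixed 503; total 1614.
{East}: service 1047 + fixed 614 = 1661
{North}: service 1072 + fixed 726 = 1798
{North, South, East}: Vance→South 9·9=81, Calder→North 3·19=57, Elton→North 2·13=26, Largo→South 2·14=28, York→North 5·22=110, Farrow→East 7·20=140, Milton→South 2·9=18, Orton→East 7·22=154. Service 614; fixed 1843; total 2457.
No other subset beats 1614.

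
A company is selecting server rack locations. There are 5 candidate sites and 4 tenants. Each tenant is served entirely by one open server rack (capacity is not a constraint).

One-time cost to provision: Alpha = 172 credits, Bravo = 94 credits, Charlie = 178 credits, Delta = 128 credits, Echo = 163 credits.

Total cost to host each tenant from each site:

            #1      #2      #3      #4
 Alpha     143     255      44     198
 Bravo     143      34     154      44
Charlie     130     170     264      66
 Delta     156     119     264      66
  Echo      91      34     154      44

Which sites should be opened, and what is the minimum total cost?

Open Bravo only; minimum total cost 469.

For any fixed open set, each tenant goes to its cheapest open site; total = fixed + service.
{Bravo}: #1→Bravo 143, #2→Bravo 34, #3→Bravo 154, #4→Bravo 44. Service 375; fixed 94; total 469.
{Echo}: #1→Echo 91, #2→Echo 34, #3→Echo 154, #4→Echo 44. Service 323; fixed 163; total 486.
{Alpha, Bravo}: #1→Alpha 143, #2→Bravo 34, #3→Alpha 44, #4→Bravo 44. Service 265; fixed 266; total 531.
{Alpha, Bravo, Charlie, Delta, Echo}: #1→Echo 91, #2→Bravo 34, #3→Alpha 44, #4→Bravo 44. Service 213; fixed 735; total 948.
No other subset beats 469.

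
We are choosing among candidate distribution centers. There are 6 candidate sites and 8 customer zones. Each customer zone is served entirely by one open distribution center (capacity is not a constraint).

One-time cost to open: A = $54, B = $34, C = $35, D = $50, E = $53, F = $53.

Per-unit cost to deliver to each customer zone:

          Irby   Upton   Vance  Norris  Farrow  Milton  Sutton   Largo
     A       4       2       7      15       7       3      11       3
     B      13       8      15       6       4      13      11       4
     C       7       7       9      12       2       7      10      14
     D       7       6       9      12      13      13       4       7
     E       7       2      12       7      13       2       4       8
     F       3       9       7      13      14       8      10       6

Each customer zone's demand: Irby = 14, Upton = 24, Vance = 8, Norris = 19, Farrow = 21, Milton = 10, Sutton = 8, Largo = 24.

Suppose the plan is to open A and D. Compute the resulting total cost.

Each customer zone is assigned to its cheapest site among the open ones.
{A, D}: Irby→A 4·14=56, Upton→A 2·24=48, Vance→A 7·8=56, Norris→D 12·19=228, Farrow→A 7·21=147, Milton→A 3·10=30, Sutton→D 4·8=32, Largo→A 3·24=72. Service 669; fixed 104; total 773.

Total cost: 773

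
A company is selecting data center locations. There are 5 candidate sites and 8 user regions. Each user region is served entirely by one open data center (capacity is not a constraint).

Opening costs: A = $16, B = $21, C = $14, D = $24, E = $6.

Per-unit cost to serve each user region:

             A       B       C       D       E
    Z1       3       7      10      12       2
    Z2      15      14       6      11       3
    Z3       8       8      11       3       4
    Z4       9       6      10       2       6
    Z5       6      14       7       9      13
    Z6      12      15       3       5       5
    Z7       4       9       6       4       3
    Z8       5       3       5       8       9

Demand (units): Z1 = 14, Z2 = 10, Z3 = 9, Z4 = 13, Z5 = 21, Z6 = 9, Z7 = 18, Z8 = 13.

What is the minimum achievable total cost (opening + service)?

Minimum total cost: 438

For any fixed open set, each user region goes to its cheapest open site; total = fixed + service.
{A, B, C, D, E}: Z1→E 2·14=28, Z2→E 3·10=30, Z3→D 3·9=27, Z4→D 2·13=26, Z5→A 6·21=126, Z6→C 3·9=27, Z7→E 3·18=54, Z8→B 3·13=39. Service 357; fixed 81; total 438.
{A, B, D, E}: Z1→E 2·14=28, Z2→E 3·10=30, Z3→D 3·9=27, Z4→D 2·13=26, Z5→A 6·21=126, Z6→D 5·9=45, Z7→E 3·18=54, Z8→B 3·13=39. Service 375; fixed 67; total 442.
{A, C, D, E}: Z1→E 2·14=28, Z2→E 3·10=30, Z3→D 3·9=27, Z4→D 2·13=26, Z5→A 6·21=126, Z6→C 3·9=27, Z7→E 3·18=54, Z8→A 5·13=65. Service 383; fixed 60; total 443.
{E}: Z1→E 2·14=28, Z2→E 3·10=30, Z3→E 4·9=36, Z4→E 6·13=78, Z5→E 13·21=273, Z6→E 5·9=45, Z7→E 3·18=54, Z8→E 9·13=117. Service 661; fixed 6; total 667.
No other subset beats 438.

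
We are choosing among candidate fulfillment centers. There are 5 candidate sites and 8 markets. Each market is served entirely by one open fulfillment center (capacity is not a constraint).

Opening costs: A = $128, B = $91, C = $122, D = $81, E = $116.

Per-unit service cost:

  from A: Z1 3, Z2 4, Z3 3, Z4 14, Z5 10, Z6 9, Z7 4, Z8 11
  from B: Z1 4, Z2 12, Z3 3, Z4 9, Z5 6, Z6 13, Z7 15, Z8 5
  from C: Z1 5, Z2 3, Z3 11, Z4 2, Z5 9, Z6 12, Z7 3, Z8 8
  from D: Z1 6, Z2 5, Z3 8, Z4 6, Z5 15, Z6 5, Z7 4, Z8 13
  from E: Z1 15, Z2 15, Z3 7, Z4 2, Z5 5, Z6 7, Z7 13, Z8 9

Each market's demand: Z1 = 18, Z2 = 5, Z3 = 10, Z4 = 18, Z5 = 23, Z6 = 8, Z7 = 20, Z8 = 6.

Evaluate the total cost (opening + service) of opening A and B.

Each market is assigned to its cheapest site among the open ones.
{A, B}: Z1→A 3·18=54, Z2→A 4·5=20, Z3→A 3·10=30, Z4→B 9·18=162, Z5→B 6·23=138, Z6→A 9·8=72, Z7→A 4·20=80, Z8→B 5·6=30. Service 586; fixed 219; total 805.

Total cost: 805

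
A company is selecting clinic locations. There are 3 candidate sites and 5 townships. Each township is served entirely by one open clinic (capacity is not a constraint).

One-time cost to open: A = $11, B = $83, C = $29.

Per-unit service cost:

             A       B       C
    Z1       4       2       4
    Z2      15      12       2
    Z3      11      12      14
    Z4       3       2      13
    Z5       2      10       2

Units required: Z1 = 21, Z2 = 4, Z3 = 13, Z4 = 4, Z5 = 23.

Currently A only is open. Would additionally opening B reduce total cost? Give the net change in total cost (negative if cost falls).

No — net change +25 (cost rises by 25).

Current service cost with {A}: 345.
Adding B: each township re-picks its cheapest; new service cost 287, saving 58.
Extra fixed cost: 83. Net change = 83 − 58 = 25.
(Totals: 356 → 381.)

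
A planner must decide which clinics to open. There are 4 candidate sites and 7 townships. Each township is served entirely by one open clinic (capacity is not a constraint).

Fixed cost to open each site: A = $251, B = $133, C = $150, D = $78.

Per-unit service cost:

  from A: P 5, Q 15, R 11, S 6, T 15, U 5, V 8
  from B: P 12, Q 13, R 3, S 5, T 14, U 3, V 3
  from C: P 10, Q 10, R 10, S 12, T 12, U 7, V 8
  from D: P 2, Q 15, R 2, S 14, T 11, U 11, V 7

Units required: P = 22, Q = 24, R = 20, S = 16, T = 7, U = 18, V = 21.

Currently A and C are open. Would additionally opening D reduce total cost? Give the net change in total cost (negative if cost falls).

Yes — net change −176 (cost falls by 176).

Current service cost with {A, C}: 988.
Adding D: each township re-picks its cheapest; new service cost 734, saving 254.
Extra fixed cost: 78. Net change = 78 − 254 = -176.
(Totals: 1389 → 1213.)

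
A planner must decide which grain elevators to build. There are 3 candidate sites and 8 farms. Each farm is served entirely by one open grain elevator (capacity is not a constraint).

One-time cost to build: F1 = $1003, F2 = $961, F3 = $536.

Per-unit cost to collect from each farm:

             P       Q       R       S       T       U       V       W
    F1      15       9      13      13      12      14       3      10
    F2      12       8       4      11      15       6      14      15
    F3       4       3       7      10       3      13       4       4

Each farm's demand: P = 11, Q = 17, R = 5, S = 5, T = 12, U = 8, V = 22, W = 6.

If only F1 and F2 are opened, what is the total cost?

Each farm is assigned to its cheapest site among the open ones.
{F1, F2}: P→F2 12·11=132, Q→F2 8·17=136, R→F2 4·5=20, S→F2 11·5=55, T→F1 12·12=144, U→F2 6·8=48, V→F1 3·22=66, W→F1 10·6=60. Service 661; fixed 1964; total 2625.

Total cost: 2625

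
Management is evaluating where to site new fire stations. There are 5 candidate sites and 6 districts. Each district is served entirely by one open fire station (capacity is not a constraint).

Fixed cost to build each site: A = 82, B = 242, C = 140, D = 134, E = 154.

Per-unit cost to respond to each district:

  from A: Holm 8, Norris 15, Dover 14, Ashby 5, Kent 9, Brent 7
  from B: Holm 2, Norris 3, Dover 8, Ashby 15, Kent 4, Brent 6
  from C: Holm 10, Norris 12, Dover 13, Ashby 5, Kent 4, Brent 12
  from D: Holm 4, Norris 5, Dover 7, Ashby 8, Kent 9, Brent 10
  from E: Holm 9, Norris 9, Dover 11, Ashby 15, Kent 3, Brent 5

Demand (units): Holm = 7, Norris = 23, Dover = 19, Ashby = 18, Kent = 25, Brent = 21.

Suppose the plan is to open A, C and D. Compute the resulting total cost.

Each district is assigned to its cheapest site among the open ones.
{A, C, D}: Holm→D 4·7=28, Norris→D 5·23=115, Dover→D 7·19=133, Ashby→A 5·18=90, Kent→C 4·25=100, Brent→A 7·21=147. Service 613; fixed 356; total 969.

Total cost: 969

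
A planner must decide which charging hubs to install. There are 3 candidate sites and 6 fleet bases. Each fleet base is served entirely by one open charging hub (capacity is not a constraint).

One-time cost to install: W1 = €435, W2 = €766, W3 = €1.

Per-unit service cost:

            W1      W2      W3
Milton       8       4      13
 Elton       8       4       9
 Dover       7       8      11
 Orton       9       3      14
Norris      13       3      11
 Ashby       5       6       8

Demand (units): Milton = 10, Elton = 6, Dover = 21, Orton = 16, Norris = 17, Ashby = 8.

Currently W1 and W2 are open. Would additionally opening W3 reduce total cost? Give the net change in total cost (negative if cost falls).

Current service cost with {W1, W2}: 350.
Adding W3: each fleet base re-picks its cheapest; new service cost 350, saving 0.
Extra fixed cost: 1. Net change = 1 − 0 = 1.
(Totals: 1551 → 1552.)

No — net change +1 (cost rises by 1).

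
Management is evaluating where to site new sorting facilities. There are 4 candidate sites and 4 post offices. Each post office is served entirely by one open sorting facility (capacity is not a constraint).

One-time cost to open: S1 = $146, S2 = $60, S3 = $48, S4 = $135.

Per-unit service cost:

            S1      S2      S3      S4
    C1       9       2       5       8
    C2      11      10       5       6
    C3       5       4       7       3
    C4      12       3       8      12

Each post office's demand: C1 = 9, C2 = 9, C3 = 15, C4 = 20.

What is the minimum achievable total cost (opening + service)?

For any fixed open set, each post office goes to its cheapest open site; total = fixed + service.
{S2}: C1→S2 2·9=18, C2→S2 10·9=90, C3→S2 4·15=60, C4→S2 3·20=60. Service 228; fixed 60; total 288.
{S2, S3}: service 183 + fixed 108 = 291
{S2, S4}: service 177 + fixed 195 = 372
{S1, S2, S3, S4}: service 168 + fixed 389 = 557
(All 15 nonempty subsets were checked; S2 only is lowest.)

Minimum total cost: 288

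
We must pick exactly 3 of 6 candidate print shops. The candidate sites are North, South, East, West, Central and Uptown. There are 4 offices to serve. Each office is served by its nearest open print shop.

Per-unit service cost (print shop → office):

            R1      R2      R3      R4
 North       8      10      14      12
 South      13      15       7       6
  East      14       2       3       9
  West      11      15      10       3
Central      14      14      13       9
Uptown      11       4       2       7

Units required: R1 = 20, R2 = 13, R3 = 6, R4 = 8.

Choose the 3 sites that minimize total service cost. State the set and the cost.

With exactly 3 open, each office uses its cheapest among the chosen.
{North, East, West}: R1→North 8·20=160, R2→East 2·13=26, R3→East 3·6=18, R4→West 3·8=24. Service cost 228.
{North, West, Uptown}: service cost 248
{North, South, East}: service cost 252
Among all 20 size-3 choices, {North, East, West} is lowest.

Choose North, East and West; total service cost 228.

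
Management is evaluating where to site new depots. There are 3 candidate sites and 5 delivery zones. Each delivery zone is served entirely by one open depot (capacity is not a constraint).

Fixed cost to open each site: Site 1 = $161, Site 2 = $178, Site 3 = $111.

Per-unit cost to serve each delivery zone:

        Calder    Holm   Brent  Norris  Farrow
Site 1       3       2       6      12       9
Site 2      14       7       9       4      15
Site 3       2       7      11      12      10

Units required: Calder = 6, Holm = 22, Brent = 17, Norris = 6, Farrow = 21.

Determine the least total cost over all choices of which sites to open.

Minimum total cost: 586

For any fixed open set, each delivery zone goes to its cheapest open site; total = fixed + service.
{Site 1}: Calder→Site 1 3·6=18, Holm→Site 1 2·22=44, Brent→Site 1 6·17=102, Norris→Site 1 12·6=72, Farrow→Site 1 9·21=189. Service 425; fixed 161; total 586.
{Site 1, Site 3}: service 419 + fixed 272 = 691
{Site 1, Site 2}: Calder→Site 1 3·6=18, Holm→Site 1 2·22=44, Brent→Site 1 6·17=102, Norris→Site 2 4·6=24, Farrow→Site 1 9·21=189. Service 377; fixed 339; total 716.
{Site 1, Site 2, Site 3}: Calder→Site 3 2·6=12, Holm→Site 1 2·22=44, Brent→Site 1 6·17=102, Norris→Site 2 4·6=24, Farrow→Site 1 9·21=189. Service 371; fixed 450; total 821.
No other subset beats 586.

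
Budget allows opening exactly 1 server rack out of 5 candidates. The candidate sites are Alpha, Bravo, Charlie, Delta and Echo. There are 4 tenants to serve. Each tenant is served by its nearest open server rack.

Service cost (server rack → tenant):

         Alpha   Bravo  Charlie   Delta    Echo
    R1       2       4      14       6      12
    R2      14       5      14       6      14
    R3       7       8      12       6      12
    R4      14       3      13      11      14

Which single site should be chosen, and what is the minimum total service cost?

With exactly 1 open, each tenant uses its cheapest among the chosen.
{Bravo}: R1→Bravo 4, R2→Bravo 5, R3→Bravo 8, R4→Bravo 3. Service cost 20.
{Delta}: service cost 29
{Alpha}: service cost 37
Among all 5 size-1 choices, {Bravo} is lowest.

Choose Bravo only; total service cost 20.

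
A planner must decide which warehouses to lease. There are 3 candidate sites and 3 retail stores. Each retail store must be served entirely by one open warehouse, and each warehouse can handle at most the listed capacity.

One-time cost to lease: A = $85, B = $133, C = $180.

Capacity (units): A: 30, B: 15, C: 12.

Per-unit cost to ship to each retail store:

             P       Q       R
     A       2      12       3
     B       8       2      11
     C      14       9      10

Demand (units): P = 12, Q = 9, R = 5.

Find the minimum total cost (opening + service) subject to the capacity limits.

Open {A}: P→A 2·12=24, Q→A 12·9=108, R→A 3·5=15.
Loads: A carries 26/30. Service 147; fixed 85; total 232.
Next best feasible plan costs 275.

Minimum total cost: 232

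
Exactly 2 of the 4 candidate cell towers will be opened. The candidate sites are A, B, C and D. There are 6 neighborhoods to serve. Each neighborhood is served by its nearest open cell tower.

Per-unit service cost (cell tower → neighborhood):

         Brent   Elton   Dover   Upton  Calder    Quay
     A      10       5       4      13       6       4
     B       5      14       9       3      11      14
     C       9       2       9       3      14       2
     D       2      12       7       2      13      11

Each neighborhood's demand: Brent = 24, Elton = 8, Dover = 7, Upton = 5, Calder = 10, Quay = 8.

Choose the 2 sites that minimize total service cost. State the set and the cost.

Choose A and D; total service cost 218.

With exactly 2 open, each neighborhood uses its cheapest among the chosen.
{A, D}: Brent→D 2·24=48, Elton→A 5·8=40, Dover→A 4·7=28, Upton→D 2·5=10, Calder→A 6·10=60, Quay→A 4·8=32. Service cost 218.
{C, D}: service cost 269
{A, B}: service cost 295
Among all 6 size-2 choices, {A, D} is lowest.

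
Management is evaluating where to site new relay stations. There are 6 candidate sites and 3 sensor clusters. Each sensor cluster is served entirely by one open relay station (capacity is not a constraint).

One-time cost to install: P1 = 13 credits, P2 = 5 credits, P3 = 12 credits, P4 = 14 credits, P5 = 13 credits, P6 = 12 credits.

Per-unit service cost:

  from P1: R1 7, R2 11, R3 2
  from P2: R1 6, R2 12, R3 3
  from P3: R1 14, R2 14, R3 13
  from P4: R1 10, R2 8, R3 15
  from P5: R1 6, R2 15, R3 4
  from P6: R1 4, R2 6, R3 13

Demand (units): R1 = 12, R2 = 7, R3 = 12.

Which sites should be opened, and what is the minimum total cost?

For any fixed open set, each sensor cluster goes to its cheapest open site; total = fixed + service.
{P1, P6}: R1→P6 4·12=48, R2→P6 6·7=42, R3→P1 2·12=24. Service 114; fixed 25; total 139.
{P2, P6}: R1→P6 4·12=48, R2→P6 6·7=42, R3→P2 3·12=36. Service 126; fixed 17; total 143.
{P1, P2, P6}: service 114 + fixed 30 = 144
{P1, P2, P3, P4, P5, P6}: service 114 + fixed 69 = 183
No other subset beats 139.

Open P1 and P6; minimum total cost 139.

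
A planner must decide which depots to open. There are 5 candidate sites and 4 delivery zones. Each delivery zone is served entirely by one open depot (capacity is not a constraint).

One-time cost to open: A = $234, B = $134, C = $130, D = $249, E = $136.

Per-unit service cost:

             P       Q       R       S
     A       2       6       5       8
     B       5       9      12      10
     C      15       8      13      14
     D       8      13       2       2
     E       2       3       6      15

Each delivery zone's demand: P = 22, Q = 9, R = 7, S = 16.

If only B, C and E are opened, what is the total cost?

Total cost: 673

Each delivery zone is assigned to its cheapest site among the open ones.
{B, C, E}: P→E 2·22=44, Q→E 3·9=27, R→E 6·7=42, S→B 10·16=160. Service 273; fixed 400; total 673.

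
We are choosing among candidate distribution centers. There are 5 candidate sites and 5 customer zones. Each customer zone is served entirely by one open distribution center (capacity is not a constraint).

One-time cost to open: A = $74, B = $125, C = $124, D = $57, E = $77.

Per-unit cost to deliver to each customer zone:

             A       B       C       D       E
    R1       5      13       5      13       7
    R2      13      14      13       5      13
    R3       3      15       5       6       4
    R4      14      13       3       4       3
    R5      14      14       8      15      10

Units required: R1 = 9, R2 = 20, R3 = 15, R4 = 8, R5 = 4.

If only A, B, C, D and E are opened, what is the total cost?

Each customer zone is assigned to its cheapest site among the open ones.
{A, B, C, D, E}: R1→A 5·9=45, R2→D 5·20=100, R3→A 3·15=45, R4→C 3·8=24, R5→C 8·4=32. Service 246; fixed 457; total 703.

Total cost: 703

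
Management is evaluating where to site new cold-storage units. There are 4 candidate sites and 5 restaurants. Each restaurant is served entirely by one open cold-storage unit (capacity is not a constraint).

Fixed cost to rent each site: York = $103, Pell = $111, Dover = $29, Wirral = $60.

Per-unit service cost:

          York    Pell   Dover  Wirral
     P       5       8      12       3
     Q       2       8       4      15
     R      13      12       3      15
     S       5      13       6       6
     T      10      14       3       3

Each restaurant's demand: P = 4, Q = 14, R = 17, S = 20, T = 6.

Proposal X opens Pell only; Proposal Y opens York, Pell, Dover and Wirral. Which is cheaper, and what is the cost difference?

Proposal X: {Pell}: P→Pell 8·4=32, Q→Pell 8·14=112, R→Pell 12·17=204, S→Pell 13·20=260, T→Pell 14·6=84. Service 692; fixed 111; total 803.
Proposal Y: {York, Pell, Dover, Wirral}: P→Wirral 3·4=12, Q→York 2·14=28, R→Dover 3·17=51, S→York 5·20=100, T→Dover 3·6=18. Service 209; fixed 303; total 512.
Difference: |803 − 512| = 291.

Proposal Y is cheaper by 291.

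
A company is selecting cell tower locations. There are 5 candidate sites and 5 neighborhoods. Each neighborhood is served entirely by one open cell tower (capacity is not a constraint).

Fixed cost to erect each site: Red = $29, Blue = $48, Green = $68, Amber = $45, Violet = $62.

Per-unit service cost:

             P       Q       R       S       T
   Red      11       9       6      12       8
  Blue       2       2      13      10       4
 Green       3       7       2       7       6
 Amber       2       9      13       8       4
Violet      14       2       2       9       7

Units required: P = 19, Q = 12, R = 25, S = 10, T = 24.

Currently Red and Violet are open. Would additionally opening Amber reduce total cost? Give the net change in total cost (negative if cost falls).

Yes — net change −208 (cost falls by 208).

Current service cost with {Red, Violet}: 541.
Adding Amber: each neighborhood re-picks its cheapest; new service cost 288, saving 253.
Extra fixed cost: 45. Net change = 45 − 253 = -208.
(Totals: 632 → 424.)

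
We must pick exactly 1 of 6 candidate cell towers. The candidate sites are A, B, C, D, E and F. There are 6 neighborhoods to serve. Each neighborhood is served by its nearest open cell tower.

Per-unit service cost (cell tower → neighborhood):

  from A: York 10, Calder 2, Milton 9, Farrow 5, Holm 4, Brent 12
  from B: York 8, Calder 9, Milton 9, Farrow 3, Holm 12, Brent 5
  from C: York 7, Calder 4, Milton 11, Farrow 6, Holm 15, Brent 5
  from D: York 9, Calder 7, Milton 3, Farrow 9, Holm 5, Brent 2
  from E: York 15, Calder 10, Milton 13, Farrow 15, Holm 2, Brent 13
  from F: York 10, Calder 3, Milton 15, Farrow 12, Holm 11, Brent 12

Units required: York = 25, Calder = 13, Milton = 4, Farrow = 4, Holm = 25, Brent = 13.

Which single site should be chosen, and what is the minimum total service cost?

With exactly 1 open, each neighborhood uses its cheapest among the chosen.
{D}: York→D 9·25=225, Calder→D 7·13=91, Milton→D 3·4=12, Farrow→D 9·4=36, Holm→D 5·25=125, Brent→D 2·13=26. Service cost 515.
{A}: service cost 588
{B}: service cost 730
Among all 6 size-1 choices, {D} is lowest.

Choose D only; total service cost 515.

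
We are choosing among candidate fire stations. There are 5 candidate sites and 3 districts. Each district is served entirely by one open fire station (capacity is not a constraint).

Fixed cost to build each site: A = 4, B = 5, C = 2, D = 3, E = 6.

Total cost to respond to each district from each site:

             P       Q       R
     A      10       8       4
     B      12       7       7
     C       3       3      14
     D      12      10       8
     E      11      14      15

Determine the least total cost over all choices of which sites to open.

For any fixed open set, each district goes to its cheapest open site; total = fixed + service.
{A, C}: P→C 3, Q→C 3, R→A 4. Service 10; fixed 6; total 16.
{A, C, D}: service 10 + fixed 9 = 19
{C, D}: service 14 + fixed 5 = 19
{A, B, C, D, E}: service 10 + fixed 20 = 30
No other subset beats 16.

Minimum total cost: 16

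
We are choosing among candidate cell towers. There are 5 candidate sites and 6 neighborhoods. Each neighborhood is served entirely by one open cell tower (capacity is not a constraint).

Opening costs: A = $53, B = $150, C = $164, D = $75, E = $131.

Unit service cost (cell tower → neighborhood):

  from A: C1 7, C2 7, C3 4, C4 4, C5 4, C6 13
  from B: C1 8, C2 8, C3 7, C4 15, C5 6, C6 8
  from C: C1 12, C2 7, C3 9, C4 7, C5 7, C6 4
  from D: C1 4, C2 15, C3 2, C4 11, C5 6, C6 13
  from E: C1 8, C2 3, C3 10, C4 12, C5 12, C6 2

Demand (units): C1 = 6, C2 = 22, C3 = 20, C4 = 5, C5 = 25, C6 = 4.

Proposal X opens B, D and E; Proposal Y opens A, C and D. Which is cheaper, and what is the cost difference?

Proposal X: {B, D, E}: C1→D 4·6=24, C2→E 3·22=66, C3→D 2·20=40, C4→D 11·5=55, C5→B 6·25=150, C6→E 2·4=8. Service 343; fixed 356; total 699.
Proposal Y: {A, C, D}: C1→D 4·6=24, C2→A 7·22=154, C3→D 2·20=40, C4→A 4·5=20, C5→A 4·25=100, C6→C 4·4=16. Service 354; fixed 292; total 646.
Difference: |699 − 646| = 53.

Proposal Y is cheaper by 53.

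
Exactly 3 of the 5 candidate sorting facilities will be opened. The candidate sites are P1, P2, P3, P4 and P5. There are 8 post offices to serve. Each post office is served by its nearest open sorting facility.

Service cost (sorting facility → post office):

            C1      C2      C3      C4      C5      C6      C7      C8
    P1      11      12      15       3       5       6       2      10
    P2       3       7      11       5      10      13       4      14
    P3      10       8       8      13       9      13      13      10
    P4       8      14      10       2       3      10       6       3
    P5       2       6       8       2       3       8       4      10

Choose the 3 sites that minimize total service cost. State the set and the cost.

With exactly 3 open, each post office uses its cheapest among the chosen.
{P1, P4, P5}: C1→P5 2, C2→P5 6, C3→P5 8, C4→P4 2, C5→P4 3, C6→P1 6, C7→P1 2, C8→P4 3. Service cost 32.
{P1, P2, P4}: service cost 36
{P2, P4, P5}: service cost 36
Among all 10 size-3 choices, {P1, P4, P5} is lowest.

Choose P1, P4 and P5; total service cost 32.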